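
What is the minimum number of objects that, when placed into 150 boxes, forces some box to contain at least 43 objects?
n = (43 − 1)·150 + 1 = 6301

By the generalised pigeonhole principle, to guarantee some box contains ≥ r objects we need more than (r − 1) · k objects total. Threshold: n = (r − 1) · k + 1. With r = 43 and k = 150: n = 42 · 150 + 1 = 6300 + 1 = 6301. For n = 6300 = 42 · 150, we can put exactly 42 objects in every box, avoiding 43 in any single one — so 6301 is tight.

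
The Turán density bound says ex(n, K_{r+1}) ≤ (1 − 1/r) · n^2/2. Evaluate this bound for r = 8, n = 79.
Turán density bound = (7/8) · 79^2/2 = 43687/16 ≈ 2730.4375

Turán's theorem: ex(n, K_{r+1}) is achieved by the complete r-partite Turán graph T(n, r) with parts as balanced as possible, and is at most (1 − 1/r) · n^2/2. For r = 8, n = 79: the density bound is (7/8) · 6241/2 = 43687/16 ≈ 2730.4375. The integer-valued extremum is e(T(79, 8)) = 2730, which is strictly less than the density bound 43687/16 since 8 ∤ 79 (the parts of T(79, 8) cannot all be equal).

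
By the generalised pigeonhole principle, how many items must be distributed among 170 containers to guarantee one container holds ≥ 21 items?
n = (21 − 1)·170 + 1 = 3401

By the generalised pigeonhole principle, to guarantee some box contains ≥ r objects we need more than (r − 1) · k objects total. Threshold: n = (r − 1) · k + 1. With r = 21 and k = 170: n = 20 · 170 + 1 = 3400 + 1 = 3401. For n = 3400 = 20 · 170, we can put exactly 20 objects in every box, avoiding 21 in any single one — so 3401 is tight.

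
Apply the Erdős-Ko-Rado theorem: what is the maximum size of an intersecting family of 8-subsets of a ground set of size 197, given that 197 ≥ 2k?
max |F| = C(196, 7) = 1978369382080

The Erdős-Ko-Rado theorem states: for n ≥ 2k, an intersecting family of k-subsets of an n-element set has size at most C(n − 1, k − 1), with equality for 'star' families {A ⊆ [n] : |A| = k, i ∈ A} (fix an element i). For n = 197, k = 8: C(196, 7) = 1978369382080.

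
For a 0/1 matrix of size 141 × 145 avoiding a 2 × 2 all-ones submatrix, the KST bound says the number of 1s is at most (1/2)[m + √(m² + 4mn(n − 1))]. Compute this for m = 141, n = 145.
z(141, 145; 2, 2) ≤ (1/2)[141 + √(141² + 4·141·145·144)] = (1/2)[141 + √11796201] = 1787.7799

Kővári–Sós–Turán: let r_1, ..., r_141 be the row sums and z = Σ r_i the total number of 1s. Each pair of columns can share at most one row with both entries 1 (else a 2×2 all-ones block appears), so Σ_i C(r_i, 2) ≤ C(145, 2) = 10440. By convexity Σ_i C(r_i, 2) ≥ 141·C(z/141, 2) = z(z − 141)/(2·141), giving z² − 141z − 141·145·144 ≤ 0 and hence z ≤ (1/2)[141 + √(19881 + 4·2944080)] = (1/2)[141 + √11796201] ≈ (1/2)(141 + 3434.5598) = 1787.7799.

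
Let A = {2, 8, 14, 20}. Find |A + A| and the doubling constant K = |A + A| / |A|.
K = |A + A| / |A| = 7/4

Enumerate A + A = {a + b : a, b ∈ A}. With |A| = 4, there are |A|^2 = 16 ordered sum pairs; collecting distinct values, A + A = {4, 10, 16, 22, 28, 34, 40}, so |A + A| = 7. Thus K = 7/4. Here |A + A| = 2|A| − 1 = 7, the minimum possible — so K = 7/4 is minimal, which holds iff A is an arithmetic progression.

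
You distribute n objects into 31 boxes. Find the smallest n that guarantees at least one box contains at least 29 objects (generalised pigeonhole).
n = (29 − 1)·31 + 1 = 869

By the generalised pigeonhole principle, to guarantee some box contains ≥ r objects we need more than (r − 1) · k objects total. Threshold: n = (r − 1) · k + 1. With r = 29 and k = 31: n = 28 · 31 + 1 = 868 + 1 = 869. For n = 868 = 28 · 31, we can put exactly 28 objects in every box, avoiding 29 in any single one — so 869 is tight.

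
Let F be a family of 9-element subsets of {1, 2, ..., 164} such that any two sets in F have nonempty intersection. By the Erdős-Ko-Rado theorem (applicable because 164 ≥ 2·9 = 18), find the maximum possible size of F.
max |F| = C(163, 8) = 10380216608892

The Erdős-Ko-Rado theorem states: for n ≥ 2k, an intersecting family of k-subsets of an n-element set has size at most C(n − 1, k − 1), with equality for 'star' families {A ⊆ [n] : |A| = k, i ∈ A} (fix an element i). For n = 164, k = 9: C(163, 8) = 10380216608892.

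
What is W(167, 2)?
W(167, 2) = 167 + 1 = 168

A 2-term AP is any pair of integers, so a monochromatic 2-AP exists iff some colour is used at least twice. With 167 colours, the colouring i ↦ i on {1, ..., 167} uses each colour once, avoiding any monochromatic pair, so W(167, 2) > 167. For {1, ..., 168}, pigeonhole forces two integers of the same colour, which form a monochromatic 2-AP. Hence W(167, 2) = 168.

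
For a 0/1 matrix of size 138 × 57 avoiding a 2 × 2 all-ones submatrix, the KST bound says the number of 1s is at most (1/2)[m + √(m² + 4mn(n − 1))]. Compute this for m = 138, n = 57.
z(138, 57; 2, 2) ≤ (1/2)[138 + √(138² + 4·138·57·56)] = (1/2)[138 + √1781028] = 736.2758

Kővári–Sós–Turán: let r_1, ..., r_138 be the row sums and z = Σ r_i the total number of 1s. Each pair of columns can share at most one row with both entries 1 (else a 2×2 all-ones block appears), so Σ_i C(r_i, 2) ≤ C(57, 2) = 1596. By convexity Σ_i C(r_i, 2) ≥ 138·C(z/138, 2) = z(z − 138)/(2·138), giving z² − 138z − 138·57·56 ≤ 0 and hence z ≤ (1/2)[138 + √(19044 + 4·440496)] = (1/2)[138 + √1781028] ≈ (1/2)(138 + 1334.5516) = 736.2758.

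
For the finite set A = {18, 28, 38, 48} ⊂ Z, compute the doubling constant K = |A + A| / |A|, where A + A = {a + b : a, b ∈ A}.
K = |A + A| / |A| = 7/4

Enumerate A + A = {a + b : a, b ∈ A}. With |A| = 4, there are |A|^2 = 16 ordered sum pairs; collecting distinct values, A + A = {36, 46, 56, 66, 76, 86, 96}, so |A + A| = 7. Thus K = 7/4. Here |A + A| = 2|A| − 1 = 7, the minimum possible — so K = 7/4 is minimal, which holds iff A is an arithmetic progression.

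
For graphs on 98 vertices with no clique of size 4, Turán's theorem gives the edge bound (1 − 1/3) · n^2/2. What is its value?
Turán density bound = (2/3) · 98^2/2 = 9604/3 ≈ 3201.3333

Turán's theorem: ex(n, K_{r+1}) is achieved by the complete r-partite Turán graph T(n, r) with parts as balanced as possible, and is at most (1 − 1/r) · n^2/2. For r = 3, n = 98: the density bound is (2/3) · 9604/2 = 9604/3 ≈ 3201.3333. The integer-valued extremum is e(T(98, 3)) = 3201, which is strictly less than the density bound 9604/3 since 3 ∤ 98 (the parts of T(98, 3) cannot all be equal).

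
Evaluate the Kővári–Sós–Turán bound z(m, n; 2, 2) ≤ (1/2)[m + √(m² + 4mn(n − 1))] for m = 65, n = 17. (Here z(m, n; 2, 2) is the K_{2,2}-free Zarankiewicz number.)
z(65, 17; 2, 2) ≤ (1/2)[65 + √(65² + 4·65·17·16)] = (1/2)[65 + √74945] = 169.3804

Kővári–Sós–Turán: let r_1, ..., r_65 be the row sums and z = Σ r_i the total number of 1s. Each pair of columns can share at most one row with both entries 1 (else a 2×2 all-ones block appears), so Σ_i C(r_i, 2) ≤ C(17, 2) = 136. By convexity Σ_i C(r_i, 2) ≥ 65·C(z/65, 2) = z(z − 65)/(2·65), giving z² − 65z − 65·17·16 ≤ 0 and hence z ≤ (1/2)[65 + √(4225 + 4·17680)] = (1/2)[65 + √74945] ≈ (1/2)(65 + 273.7608) = 169.3804.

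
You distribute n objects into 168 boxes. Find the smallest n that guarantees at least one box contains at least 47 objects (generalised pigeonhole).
n = (47 − 1)·168 + 1 = 7729

By the generalised pigeonhole principle, to guarantee some box contains ≥ r objects we need more than (r − 1) · k objects total. Threshold: n = (r − 1) · k + 1. With r = 47 and k = 168: n = 46 · 168 + 1 = 7728 + 1 = 7729. For n = 7728 = 46 · 168, we can put exactly 46 objects in every box, avoiding 47 in any single one — so 7729 is tight.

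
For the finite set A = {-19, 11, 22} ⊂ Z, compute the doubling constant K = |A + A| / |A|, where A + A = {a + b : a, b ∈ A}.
K = |A + A| / |A| = 6/3 = 2

Enumerate A + A = {a + b : a, b ∈ A}. With |A| = 3, there are |A|^2 = 9 ordered sum pairs; collecting distinct values, A + A = {-38, -8, 3, 22, 33, 44}, so |A + A| = 6. Thus K = 6/3 = 2. For comparison, the minimum possible |A + A| over all 3-element sets is 2·3 − 1 = 5 (so min K = 5/3), attained only by arithmetic progressions.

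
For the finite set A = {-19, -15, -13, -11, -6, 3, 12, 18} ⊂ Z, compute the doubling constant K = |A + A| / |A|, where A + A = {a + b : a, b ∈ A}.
K = |A + A| / |A| = 30/8 = 15/4

Enumerate A + A = {a + b : a, b ∈ A}. With |A| = 8, there are |A|^2 = 64 ordered sum pairs; collecting distinct values, A + A = {-38, -34, -32, -30, -28, -26, -25, -24, -22, -21, -19, -17, -16, -12, -10, -8, -7, -3, -1, 1, 3, 5, 6, 7, 12, 15, 21, 24, 30, 36}, so |A + A| = 30. Thus K = 30/8 = 15/4. For comparison, the minimum possible |A + A| over all 8-element sets is 2·8 − 1 = 15 (so min K = 15/8), attained only by arithmetic progressions.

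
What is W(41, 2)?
W(41, 2) = 41 + 1 = 42

A 2-term AP is any pair of integers, so a monochromatic 2-AP exists iff some colour is used at least twice. With 41 colours, the colouring i ↦ i on {1, ..., 41} uses each colour once, avoiding any monochromatic pair, so W(41, 2) > 41. For {1, ..., 42}, pigeonhole forces two integers of the same colour, which form a monochromatic 2-AP. Hence W(41, 2) = 42.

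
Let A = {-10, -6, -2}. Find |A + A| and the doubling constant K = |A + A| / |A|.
K = |A + A| / |A| = 5/3

Enumerate A + A = {a + b : a, b ∈ A}. With |A| = 3, there are |A|^2 = 9 ordered sum pairs; collecting distinct values, A + A = {-20, -16, -12, -8, -4}, so |A + A| = 5. Thus K = 5/3. Here |A + A| = 2|A| − 1 = 5, the minimum possible — so K = 5/3 is minimal, which holds iff A is an arithmetic progression.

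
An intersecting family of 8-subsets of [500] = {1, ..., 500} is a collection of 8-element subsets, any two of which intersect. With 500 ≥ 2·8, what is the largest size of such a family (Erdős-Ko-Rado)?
max |F| = C(499, 7) = 1465266040247724

Erdős-Ko-Rado (1961): when n ≥ 2k, max |F| = C(n−1, k−1). The bound is attained by the star {A : i ∈ A} for any fixed i ∈ [n]. Here C(500−1, 8−1) = C(499, 7) = 1465266040247724.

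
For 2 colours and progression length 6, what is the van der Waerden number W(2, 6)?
W(2, 6) = 1132

This is a classical value, W(2, 6) = 1132, established by combining an explicit 2-colouring of {1, ..., 1131} with no monochromatic 6-AP (giving the lower bound W(2, 6) > 1131) and a finite case analysis / exhaustive computer search showing every 2-colouring of {1, ..., 1132} has such an AP.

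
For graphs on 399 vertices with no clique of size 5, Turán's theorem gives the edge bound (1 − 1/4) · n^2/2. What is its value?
Turán density bound = (3/4) · 399^2/2 = 477603/8 ≈ 59700.375

Turán's theorem: ex(n, K_{r+1}) is achieved by the complete r-partite Turán graph T(n, r) with parts as balanced as possible, and is at most (1 − 1/r) · n^2/2. For r = 4, n = 399: the density bound is (3/4) · 159201/2 = 477603/8 ≈ 59700.375. The integer-valued extremum is e(T(399, 4)) = 59700, which is strictly less than the density bound 477603/8 since 4 ∤ 399 (the parts of T(399, 4) cannot all be equal).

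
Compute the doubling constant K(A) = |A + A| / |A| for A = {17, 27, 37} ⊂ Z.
K = |A + A| / |A| = 5/3

Enumerate A + A = {a + b : a, b ∈ A}. With |A| = 3, there are |A|^2 = 9 ordered sum pairs; collecting distinct values, A + A = {34, 44, 54, 64, 74}, so |A + A| = 5. Thus K = 5/3. Here |A + A| = 2|A| − 1 = 5, the minimum possible — so K = 5/3 is minimal, which holds iff A is an arithmetic progression.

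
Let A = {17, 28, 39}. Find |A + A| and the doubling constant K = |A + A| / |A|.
K = |A + A| / |A| = 5/3

Enumerate A + A = {a + b : a, b ∈ A}. With |A| = 3, there are |A|^2 = 9 ordered sum pairs; collecting distinct values, A + A = {34, 45, 56, 67, 78}, so |A + A| = 5. Thus K = 5/3. Here |A + A| = 2|A| − 1 = 5, the minimum possible — so K = 5/3 is minimal, which holds iff A is an arithmetic progression.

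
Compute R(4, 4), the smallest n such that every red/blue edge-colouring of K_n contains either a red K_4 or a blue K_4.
R(4, 4) = 18

Lower bound: an explicit 2-colouring of K_{17} (typically a Paley-type or other structured construction) avoids a red K_4 and a blue K_4, showing R(4, 4) > 17.
Upper bound: the Erdős–Szekeres recurrence R(r, t') ≤ R(r−1, t') + R(r, t'−1) yields R(4, 4) ≤ 18.
Hence R(4, 4) = 18.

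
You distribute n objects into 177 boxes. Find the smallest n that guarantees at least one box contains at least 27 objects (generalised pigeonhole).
n = (27 − 1)·177 + 1 = 4603

By the generalised pigeonhole principle, to guarantee some box contains ≥ r objects we need more than (r − 1) · k objects total. Threshold: n = (r − 1) · k + 1. With r = 27 and k = 177: n = 26 · 177 + 1 = 4602 + 1 = 4603. For n = 4602 = 26 · 177, we can put exactly 26 objects in every box, avoiding 27 in any single one — so 4603 is tight.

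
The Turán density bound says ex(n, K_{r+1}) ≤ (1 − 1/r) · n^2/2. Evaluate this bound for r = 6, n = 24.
Turán density bound = (5/6) · 24^2/2 = 240

Turán's theorem: ex(n, K_{r+1}) is achieved by the complete r-partite Turán graph T(n, r) with parts as balanced as possible, and is at most (1 − 1/r) · n^2/2. For r = 6, n = 24: the density bound is (5/6) · 576/2 = 240. Since 6 ∣ 24, the Turán graph T(24, 6) has parts of equal size 4, and its edge count e(T(24, 6)) = 240 attains the density bound exactly.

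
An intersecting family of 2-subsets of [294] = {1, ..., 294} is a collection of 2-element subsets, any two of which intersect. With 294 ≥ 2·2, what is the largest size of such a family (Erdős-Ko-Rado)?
max |F| = C(293, 1) = 293

Erdős-Ko-Rado (1961): when n ≥ 2k, max |F| = C(n−1, k−1). The bound is attained by the star {A : i ∈ A} for any fixed i ∈ [n]. Here C(294−1, 2−1) = C(293, 1) = 293.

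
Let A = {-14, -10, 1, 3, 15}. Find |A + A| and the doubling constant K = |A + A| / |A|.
K = |A + A| / |A| = 15/5 = 3

Enumerate A + A = {a + b : a, b ∈ A}. With |A| = 5, there are |A|^2 = 25 ordered sum pairs; collecting distinct values, A + A = {-28, -24, -20, -13, -11, -9, -7, 1, 2, 4, 5, 6, 16, 18, 30}, so |A + A| = 15. Thus K = 15/5 = 3. For comparison, the minimum possible |A + A| over all 5-element sets is 2·5 − 1 = 9 (so min K = 9/5), attained only by arithmetic progressions.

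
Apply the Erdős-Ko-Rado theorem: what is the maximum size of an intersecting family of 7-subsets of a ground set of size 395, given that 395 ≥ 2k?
max |F| = C(394, 6) = 5000728869682

Erdős-Ko-Rado (1961): when n ≥ 2k, max |F| = C(n−1, k−1). The bound is attained by the star {A : i ∈ A} for any fixed i ∈ [n]. Here C(395−1, 7−1) = C(394, 6) = 5000728869682.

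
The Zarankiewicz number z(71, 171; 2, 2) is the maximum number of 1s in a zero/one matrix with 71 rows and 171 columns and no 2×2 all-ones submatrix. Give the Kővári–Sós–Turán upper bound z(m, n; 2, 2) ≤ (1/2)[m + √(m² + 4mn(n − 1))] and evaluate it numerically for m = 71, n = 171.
z(71, 171; 2, 2) ≤ (1/2)[71 + √(71² + 4·71·171·170)] = (1/2)[71 + √8260921] = 1472.5909

Kővári–Sós–Turán: let r_1, ..., r_71 be the row sums and z = Σ r_i the total number of 1s. Each pair of columns can share at most one row with both entries 1 (else a 2×2 all-ones block appears), so Σ_i C(r_i, 2) ≤ C(171, 2) = 14535. By convexity Σ_i C(r_i, 2) ≥ 71·C(z/71, 2) = z(z − 71)/(2·71), giving z² − 71z − 71·171·170 ≤ 0 and hence z ≤ (1/2)[71 + √(5041 + 4·2063970)] = (1/2)[71 + √8260921] ≈ (1/2)(71 + 2874.1818) = 1472.5909.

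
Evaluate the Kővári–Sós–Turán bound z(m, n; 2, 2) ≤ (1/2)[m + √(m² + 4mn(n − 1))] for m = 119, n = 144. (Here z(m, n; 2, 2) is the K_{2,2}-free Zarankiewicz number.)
z(119, 144; 2, 2) ≤ (1/2)[119 + √(119² + 4·119·144·143)] = (1/2)[119 + √9815953] = 1626.0211

Kővári–Sós–Turán: let r_1, ..., r_119 be the row sums and z = Σ r_i the total number of 1s. Each pair of columns can share at most one row with both entries 1 (else a 2×2 all-ones block appears), so Σ_i C(r_i, 2) ≤ C(144, 2) = 10296. By convexity Σ_i C(r_i, 2) ≥ 119·C(z/119, 2) = z(z − 119)/(2·119), giving z² − 119z − 119·144·143 ≤ 0 and hence z ≤ (1/2)[119 + √(14161 + 4·2450448)] = (1/2)[119 + √9815953] ≈ (1/2)(119 + 3133.0421) = 1626.0211.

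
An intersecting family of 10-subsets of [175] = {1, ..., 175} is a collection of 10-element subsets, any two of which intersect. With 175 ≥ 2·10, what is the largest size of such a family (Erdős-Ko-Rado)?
max |F| = C(174, 9) = 326457268665034

Erdős-Ko-Rado (1961): when n ≥ 2k, max |F| = C(n−1, k−1). The bound is attained by the star {A : i ∈ A} for any fixed i ∈ [n]. Here C(175−1, 10−1) = C(174, 9) = 326457268665034.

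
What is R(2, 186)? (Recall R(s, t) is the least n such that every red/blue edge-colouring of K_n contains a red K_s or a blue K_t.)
R(2, 186) = 186

R(2, k) = k for all k ≥ 2: in a 2-colouring of K_k, either some edge is red (a red K_2) or all edges are blue (a blue K_k). And K_{185} coloured all-blue has no blue K_186, so R(2, 186) > 185. Hence R(2, 186) = 186.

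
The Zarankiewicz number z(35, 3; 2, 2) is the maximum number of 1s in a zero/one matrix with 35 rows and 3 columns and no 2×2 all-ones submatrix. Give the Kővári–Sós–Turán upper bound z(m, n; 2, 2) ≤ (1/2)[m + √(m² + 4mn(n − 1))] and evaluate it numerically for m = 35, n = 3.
z(35, 3; 2, 2) ≤ (1/2)[35 + √(35² + 4·35·3·2)] = (1/2)[35 + √2065] = 40.2211

Kővári–Sós–Turán: let r_1, ..., r_35 be the row sums and z = Σ r_i the total number of 1s. Each pair of columns can share at most one row with both entries 1 (else a 2×2 all-ones block appears), so Σ_i C(r_i, 2) ≤ C(3, 2) = 3. By convexity Σ_i C(r_i, 2) ≥ 35·C(z/35, 2) = z(z − 35)/(2·35), giving z² − 35z − 35·3·2 ≤ 0 and hence z ≤ (1/2)[35 + √(1225 + 4·210)] = (1/2)[35 + √2065] ≈ (1/2)(35 + 45.4423) = 40.2211.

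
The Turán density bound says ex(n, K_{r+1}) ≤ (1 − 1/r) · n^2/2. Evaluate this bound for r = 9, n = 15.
Turán density bound = (8/9) · 15^2/2 = 100

Turán's theorem: ex(n, K_{r+1}) is achieved by the complete r-partite Turán graph T(n, r) with parts as balanced as possible, and is at most (1 − 1/r) · n^2/2. For r = 9, n = 15: the density bound is (8/9) · 225/2 = 100. The integer-valued extremum is e(T(15, 9)) = 99, which is strictly less than the density bound 100 since 9 ∤ 15 (the parts of T(15, 9) cannot all be equal).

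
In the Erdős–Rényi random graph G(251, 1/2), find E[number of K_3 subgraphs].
E[# K_3] = C(251, 3) · (1/2)^C(3, 2) = 2604125 / 2^3 = 325515.625

For each 3-subset S of vertices (there are C(251, 3) = 2604125 such S), let X_S = 1 if S induces a K_3 (all C(3, 2) = 3 edges present). Then P(X_S = 1) = (1/2)^3 = 1/8. By linearity of expectation, E[# K_3] = C(251, 3) · (1/2)^3 = 2604125 / 8 = 325515.625.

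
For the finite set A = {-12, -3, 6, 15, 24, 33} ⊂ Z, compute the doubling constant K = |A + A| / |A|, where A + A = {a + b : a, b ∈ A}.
K = |A + A| / |A| = 11/6

Enumerate A + A = {a + b : a, b ∈ A}. With |A| = 6, there are |A|^2 = 36 ordered sum pairs; collecting distinct values, A + A = {-24, -15, -6, 3, 12, 21, 30, 39, 48, 57, 66}, so |A + A| = 11. Thus K = 11/6. Here |A + A| = 2|A| − 1 = 11, the minimum possible — so K = 11/6 is minimal, which holds iff A is an arithmetic progression.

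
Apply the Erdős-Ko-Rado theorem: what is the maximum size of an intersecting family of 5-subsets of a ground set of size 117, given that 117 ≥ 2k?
max |F| = C(116, 4) = 7160245

The Erdős-Ko-Rado theorem states: for n ≥ 2k, an intersecting family of k-subsets of an n-element set has size at most C(n − 1, k − 1), with equality for 'star' families {A ⊆ [n] : |A| = k, i ∈ A} (fix an element i). For n = 117, k = 5: C(116, 4) = 7160245.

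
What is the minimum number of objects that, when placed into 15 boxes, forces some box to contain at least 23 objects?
n = (23 − 1)·15 + 1 = 331

By the generalised pigeonhole principle, to guarantee some box contains ≥ r objects we need more than (r − 1) · k objects total. Threshold: n = (r − 1) · k + 1. With r = 23 and k = 15: n = 22 · 15 + 1 = 330 + 1 = 331. For n = 330 = 22 · 15, we can put exactly 22 objects in every box, avoiding 23 in any single one — so 331 is tight.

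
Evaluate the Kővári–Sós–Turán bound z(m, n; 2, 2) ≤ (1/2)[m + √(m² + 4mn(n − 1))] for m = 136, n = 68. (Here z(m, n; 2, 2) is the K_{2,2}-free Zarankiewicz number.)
z(136, 68; 2, 2) ≤ (1/2)[136 + √(136² + 4·136·68·67)] = (1/2)[136 + √2496960] = 858.0886

Kővári–Sós–Turán: let r_1, ..., r_136 be the row sums and z = Σ r_i the total number of 1s. Each pair of columns can share at most one row with both entries 1 (else a 2×2 all-ones block appears), so Σ_i C(r_i, 2) ≤ C(68, 2) = 2278. By convexity Σ_i C(r_i, 2) ≥ 136·C(z/136, 2) = z(z − 136)/(2·136), giving z² − 136z − 136·68·67 ≤ 0 and hence z ≤ (1/2)[136 + √(18496 + 4·619616)] = (1/2)[136 + √2496960] ≈ (1/2)(136 + 1580.1772) = 858.0886.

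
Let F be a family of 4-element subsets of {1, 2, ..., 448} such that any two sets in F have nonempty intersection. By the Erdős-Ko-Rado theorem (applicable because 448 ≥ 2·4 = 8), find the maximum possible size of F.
max |F| = C(447, 3) = 14786015

Erdős-Ko-Rado (1961): when n ≥ 2k, max |F| = C(n−1, k−1). The bound is attained by the star {A : i ∈ A} for any fixed i ∈ [n]. Here C(448−1, 4−1) = C(447, 3) = 14786015.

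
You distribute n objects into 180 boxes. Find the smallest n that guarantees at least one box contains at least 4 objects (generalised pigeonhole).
n = (4 − 1)·180 + 1 = 541

By the generalised pigeonhole principle, to guarantee some box contains ≥ r objects we need more than (r − 1) · k objects total. Threshold: n = (r − 1) · k + 1. With r = 4 and k = 180: n = 3 · 180 + 1 = 540 + 1 = 541. For n = 540 = 3 · 180, we can put exactly 3 objects in every box, avoiding 4 in any single one — so 541 is tight.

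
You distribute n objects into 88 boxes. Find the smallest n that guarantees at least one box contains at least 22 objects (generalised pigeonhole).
n = (22 − 1)·88 + 1 = 1849

By the generalised pigeonhole principle, to guarantee some box contains ≥ r objects we need more than (r − 1) · k objects total. Threshold: n = (r − 1) · k + 1. With r = 22 and k = 88: n = 21 · 88 + 1 = 1848 + 1 = 1849. For n = 1848 = 21 · 88, we can put exactly 21 objects in every box, avoiding 22 in any single one — so 1849 is tight.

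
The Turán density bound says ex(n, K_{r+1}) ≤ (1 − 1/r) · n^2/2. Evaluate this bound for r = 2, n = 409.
Turán density bound = (1/2) · 409^2/2 = 167281/4 ≈ 41820.25

Turán's theorem: ex(n, K_{r+1}) is achieved by the complete r-partite Turán graph T(n, r) with parts as balanced as possible, and is at most (1 − 1/r) · n^2/2. For r = 2, n = 409: the density bound is (1/2) · 167281/2 = 167281/4 ≈ 41820.25. The integer-valued extremum is e(T(409, 2)) = 41820, which is strictly less than the density bound 167281/4 since 2 ∤ 409 (the parts of T(409, 2) cannot all be equal).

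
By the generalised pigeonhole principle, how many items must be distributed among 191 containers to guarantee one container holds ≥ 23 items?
n = (23 − 1)·191 + 1 = 4203

By the generalised pigeonhole principle, to guarantee some box contains ≥ r objects we need more than (r − 1) · k objects total. Threshold: n = (r − 1) · k + 1. With r = 23 and k = 191: n = 22 · 191 + 1 = 4202 + 1 = 4203. For n = 4202 = 22 · 191, we can put exactly 22 objects in every box, avoiding 23 in any single one — so 4203 is tight.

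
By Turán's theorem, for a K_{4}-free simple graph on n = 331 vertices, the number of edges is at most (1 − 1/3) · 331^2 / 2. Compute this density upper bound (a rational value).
Turán density bound = (2/3) · 331^2/2 = 109561/3 ≈ 36520.3333

Turán's theorem: ex(n, K_{r+1}) is achieved by the complete r-partite Turán graph T(n, r) with parts as balanced as possible, and is at most (1 − 1/r) · n^2/2. For r = 3, n = 331: the density bound is (2/3) · 109561/2 = 109561/3 ≈ 36520.3333. The integer-valued extremum is e(T(331, 3)) = 36520, which is strictly less than the density bound 109561/3 since 3 ∤ 331 (the parts of T(331, 3) cannot all be equal).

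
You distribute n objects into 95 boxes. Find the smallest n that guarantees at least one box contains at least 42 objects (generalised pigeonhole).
n = (42 − 1)·95 + 1 = 3896

By the generalised pigeonhole principle, to guarantee some box contains ≥ r objects we need more than (r − 1) · k objects total. Threshold: n = (r − 1) · k + 1. With r = 42 and k = 95: n = 41 · 95 + 1 = 3895 + 1 = 3896. For n = 3895 = 41 · 95, we can put exactly 41 objects in every box, avoiding 42 in any single one — so 3896 is tight.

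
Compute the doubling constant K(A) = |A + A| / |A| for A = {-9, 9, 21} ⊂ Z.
K = |A + A| / |A| = 6/3 = 2

Enumerate A + A = {a + b : a, b ∈ A}. With |A| = 3, there are |A|^2 = 9 ordered sum pairs; collecting distinct values, A + A = {-18, 0, 12, 18, 30, 42}, so |A + A| = 6. Thus K = 6/3 = 2. For comparison, the minimum possible |A + A| over all 3-element sets is 2·3 − 1 = 5 (so min K = 5/3), attained only by arithmetic progressions.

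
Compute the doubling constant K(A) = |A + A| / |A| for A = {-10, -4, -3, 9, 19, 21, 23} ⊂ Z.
K = |A + A| / |A| = 26/7

Enumerate A + A = {a + b : a, b ∈ A}. With |A| = 7, there are |A|^2 = 49 ordered sum pairs; collecting distinct values, A + A = {-20, -14, -13, -8, -7, -6, -1, 5, 6, 9, 11, 13, 15, 16, 17, 18, 19, 20, 28, 30, 32, 38, 40, 42, 44, 46}, so |A + A| = 26. Thus K = 26/7. For comparison, the minimum possible |A + A| over all 7-element sets is 2·7 − 1 = 13 (so min K = 13/7), attained only by arithmetic progressions.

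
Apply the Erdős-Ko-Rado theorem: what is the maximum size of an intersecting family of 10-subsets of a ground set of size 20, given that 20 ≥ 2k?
max |F| = C(19, 9) = 92378

The Erdős-Ko-Rado theorem states: for n ≥ 2k, an intersecting family of k-subsets of an n-element set has size at most C(n − 1, k − 1), with equality for 'star' families {A ⊆ [n] : |A| = k, i ∈ A} (fix an element i). For n = 20, k = 10: C(19, 9) = 92378.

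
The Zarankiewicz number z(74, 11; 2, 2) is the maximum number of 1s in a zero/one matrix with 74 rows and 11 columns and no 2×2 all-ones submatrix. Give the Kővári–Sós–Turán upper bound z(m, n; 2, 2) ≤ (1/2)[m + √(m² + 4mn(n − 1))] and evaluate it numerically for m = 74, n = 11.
z(74, 11; 2, 2) ≤ (1/2)[74 + √(74² + 4·74·11·10)] = (1/2)[74 + √38036] = 134.5141

Kővári–Sós–Turán: let r_1, ..., r_74 be the row sums and z = Σ r_i the total number of 1s. Each pair of columns can share at most one row with both entries 1 (else a 2×2 all-ones block appears), so Σ_i C(r_i, 2) ≤ C(11, 2) = 55. By convexity Σ_i C(r_i, 2) ≥ 74·C(z/74, 2) = z(z − 74)/(2·74), giving z² − 74z − 74·11·10 ≤ 0 and hence z ≤ (1/2)[74 + √(5476 + 4·8140)] = (1/2)[74 + √38036] ≈ (1/2)(74 + 195.0282) = 134.5141.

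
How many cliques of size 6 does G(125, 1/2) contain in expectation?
E[# K_6] = C(125, 6) · (1/2)^C(6, 2) = 4690625500 / 2^15 = 1172656375/8192 ≈ 143146.530151

For each 6-subset S of vertices (there are C(125, 6) = 4690625500 such S), let X_S = 1 if S induces a K_6 (all C(6, 2) = 15 edges present). Then P(X_S = 1) = (1/2)^15 = 1/32768. By linearity of expectation, E[# K_6] = C(125, 6) · (1/2)^15 = 4690625500 / 32768 = 1172656375/8192 ≈ 143146.530151.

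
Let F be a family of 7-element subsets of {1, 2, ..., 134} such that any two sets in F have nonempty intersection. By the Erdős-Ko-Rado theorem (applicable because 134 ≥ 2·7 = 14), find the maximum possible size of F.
max |F| = C(133, 6) = 6856577728

Erdős-Ko-Rado (1961): when n ≥ 2k, max |F| = C(n−1, k−1). The bound is attained by the star {A : i ∈ A} for any fixed i ∈ [n]. Here C(134−1, 7−1) = C(133, 6) = 6856577728.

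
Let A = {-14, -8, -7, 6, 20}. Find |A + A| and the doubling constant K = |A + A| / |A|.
K = |A + A| / |A| = 14/5

Enumerate A + A = {a + b : a, b ∈ A}. With |A| = 5, there are |A|^2 = 25 ordered sum pairs; collecting distinct values, A + A = {-28, -22, -21, -16, -15, -14, -8, -2, -1, 6, 12, 13, 26, 40}, so |A + A| = 14. Thus K = 14/5. For comparison, the minimum possible |A + A| over all 5-element sets is 2·5 − 1 = 9 (so min K = 9/5), attained only by arithmetic progressions.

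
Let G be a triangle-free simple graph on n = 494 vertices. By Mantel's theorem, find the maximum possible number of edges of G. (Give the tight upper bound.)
ex(494, K_3) = ⌊494^2/4⌋ = 61009

Mantel (1907): a triangle-free graph on n vertices has at most ⌊n^2/4⌋ edges, with equality for the complete bipartite graph K_{⌊n/2⌋, ⌈n/2⌉}. For n = 494: ⌊494^2/4⌋ = ⌊244036/4⌋ = 61009. The extremal graph is K_{247, 247}, which has 247·247 = 61009 edges.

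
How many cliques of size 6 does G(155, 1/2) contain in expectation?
E[# K_6] = C(155, 6) · (1/2)^C(6, 2) = 17463172650 / 2^15 = 8731586325/16384 ≈ 532933.735657

For each 6-subset S of vertices (there are C(155, 6) = 17463172650 such S), let X_S = 1 if S induces a K_6 (all C(6, 2) = 15 edges present). Then P(X_S = 1) = (1/2)^15 = 1/32768. By linearity of expectation, E[# K_6] = C(155, 6) · (1/2)^15 = 17463172650 / 32768 = 8731586325/16384 ≈ 532933.735657.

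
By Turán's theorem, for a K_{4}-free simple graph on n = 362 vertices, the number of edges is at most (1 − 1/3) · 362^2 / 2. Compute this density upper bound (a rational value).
Turán density bound = (2/3) · 362^2/2 = 131044/3 ≈ 43681.3333

Turán's theorem: ex(n, K_{r+1}) is achieved by the complete r-partite Turán graph T(n, r) with parts as balanced as possible, and is at most (1 − 1/r) · n^2/2. For r = 3, n = 362: the density bound is (2/3) · 131044/2 = 131044/3 ≈ 43681.3333. The integer-valued extremum is e(T(362, 3)) = 43681, which is strictly less than the density bound 131044/3 since 3 ∤ 362 (the parts of T(362, 3) cannot all be equal).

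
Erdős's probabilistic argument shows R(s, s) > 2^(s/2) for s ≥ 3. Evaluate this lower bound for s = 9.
2^(9/2) = 22.6274; so R(9, 9) > 22.6274

Colour each edge of K_n uniformly at random with red/blue. The expected number of monochromatic K_9 is C(n, 9) · 2 · 2^(−C(9,2)). If C(n, 9) · 2^(1 − C(9,2)) < 1, then with positive probability no monochromatic K_9 exists, so R(9, 9) > n. The standard estimate C(n, 9) ≤ n^9/9! shows this inequality holds whenever n ≤ 2^(9/2) (since 9! · 2^(C(9,2) − 1) > 2^(9^2/2) ≥ n^9). Hence R(9, 9) > 2^(9/2) = 22.6274.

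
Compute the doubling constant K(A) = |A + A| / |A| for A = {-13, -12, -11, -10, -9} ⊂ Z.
K = |A + A| / |A| = 9/5

Enumerate A + A = {a + b : a, b ∈ A}. With |A| = 5, there are |A|^2 = 25 ordered sum pairs; collecting distinct values, A + A = {-26, -25, -24, -23, -22, -21, -20, -19, -18}, so |A + A| = 9. Thus K = 9/5. Here |A + A| = 2|A| − 1 = 9, the minimum possible — so K = 9/5 is minimal, which holds iff A is an arithmetic progression.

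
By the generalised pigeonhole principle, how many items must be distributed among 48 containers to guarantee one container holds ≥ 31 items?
n = (31 − 1)·48 + 1 = 1441

By the generalised pigeonhole principle, to guarantee some box contains ≥ r objects we need more than (r − 1) · k objects total. Threshold: n = (r − 1) · k + 1. With r = 31 and k = 48: n = 30 · 48 + 1 = 1440 + 1 = 1441. For n = 1440 = 30 · 48, we can put exactly 30 objects in every box, avoiding 31 in any single one — so 1441 is tight.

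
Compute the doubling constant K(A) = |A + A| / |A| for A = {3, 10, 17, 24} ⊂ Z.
K = |A + A| / |A| = 7/4

Enumerate A + A = {a + b : a, b ∈ A}. With |A| = 4, there are |A|^2 = 16 ordered sum pairs; collecting distinct values, A + A = {6, 13, 20, 27, 34, 41, 48}, so |A + A| = 7. Thus K = 7/4. Here |A + A| = 2|A| − 1 = 7, the minimum possible — so K = 7/4 is minimal, which holds iff A is an arithmetic progression.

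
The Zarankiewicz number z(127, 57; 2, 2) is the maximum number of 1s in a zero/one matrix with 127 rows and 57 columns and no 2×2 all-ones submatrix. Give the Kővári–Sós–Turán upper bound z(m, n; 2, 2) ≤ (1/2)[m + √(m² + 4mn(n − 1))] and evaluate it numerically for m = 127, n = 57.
z(127, 57; 2, 2) ≤ (1/2)[127 + √(127² + 4·127·57·56)] = (1/2)[127 + √1637665] = 703.3564

Kővári–Sós–Turán: let r_1, ..., r_127 be the row sums and z = Σ r_i the total number of 1s. Each pair of columns can share at most one row with both entries 1 (else a 2×2 all-ones block appears), so Σ_i C(r_i, 2) ≤ C(57, 2) = 1596. By convexity Σ_i C(r_i, 2) ≥ 127·C(z/127, 2) = z(z − 127)/(2·127), giving z² − 127z − 127·57·56 ≤ 0 and hence z ≤ (1/2)[127 + √(16129 + 4·405384)] = (1/2)[127 + √1637665] ≈ (1/2)(127 + 1279.7129) = 703.3564.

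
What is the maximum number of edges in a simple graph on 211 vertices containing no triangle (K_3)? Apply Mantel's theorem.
ex(211, K_3) = ⌊211^2/4⌋ = 11130

Mantel (1907): a triangle-free graph on n vertices has at most ⌊n^2/4⌋ edges, with equality for the complete bipartite graph K_{⌊n/2⌋, ⌈n/2⌉}. For n = 211: ⌊211^2/4⌋ = ⌊44521/4⌋ = 11130. The extremal graph is K_{105, 106}, which has 105·106 = 11130 edges.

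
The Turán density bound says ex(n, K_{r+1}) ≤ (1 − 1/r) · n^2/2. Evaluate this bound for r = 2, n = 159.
Turán density bound = (1/2) · 159^2/2 = 25281/4 ≈ 6320.25

Turán's theorem: ex(n, K_{r+1}) is achieved by the complete r-partite Turán graph T(n, r) with parts as balanced as possible, and is at most (1 − 1/r) · n^2/2. For r = 2, n = 159: the density bound is (1/2) · 25281/2 = 25281/4 ≈ 6320.25. The integer-valued extremum is e(T(159, 2)) = 6320, which is strictly less than the density bound 25281/4 since 2 ∤ 159 (the parts of T(159, 2) cannot all be equal).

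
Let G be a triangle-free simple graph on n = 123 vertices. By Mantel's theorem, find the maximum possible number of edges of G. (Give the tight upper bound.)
ex(123, K_3) = ⌊123^2/4⌋ = 3782

Mantel (1907): a triangle-free graph on n vertices has at most ⌊n^2/4⌋ edges, with equality for the complete bipartite graph K_{⌊n/2⌋, ⌈n/2⌉}. For n = 123: ⌊123^2/4⌋ = ⌊15129/4⌋ = 3782. The extremal graph is K_{61, 62}, which has 61·62 = 3782 edges.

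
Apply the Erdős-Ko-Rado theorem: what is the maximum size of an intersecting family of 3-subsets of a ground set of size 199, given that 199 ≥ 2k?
max |F| = C(198, 2) = 19503

Erdős-Ko-Rado (1961): when n ≥ 2k, max |F| = C(n−1, k−1). The bound is attained by the star {A : i ∈ A} for any fixed i ∈ [n]. Here C(199−1, 3−1) = C(198, 2) = 19503.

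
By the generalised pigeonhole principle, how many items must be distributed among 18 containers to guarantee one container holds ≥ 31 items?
n = (31 − 1)·18 + 1 = 541

By the generalised pigeonhole principle, to guarantee some box contains ≥ r objects we need more than (r − 1) · k objects total. Threshold: n = (r − 1) · k + 1. With r = 31 and k = 18: n = 30 · 18 + 1 = 540 + 1 = 541. For n = 540 = 30 · 18, we can put exactly 30 objects in every box, avoiding 31 in any single one — so 541 is tight.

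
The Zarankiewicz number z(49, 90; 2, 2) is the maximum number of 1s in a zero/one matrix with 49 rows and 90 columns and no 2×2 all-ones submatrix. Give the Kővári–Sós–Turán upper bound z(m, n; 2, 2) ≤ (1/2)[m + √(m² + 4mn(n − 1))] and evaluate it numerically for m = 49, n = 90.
z(49, 90; 2, 2) ≤ (1/2)[49 + √(49² + 4·49·90·89)] = (1/2)[49 + √1572361] = 651.4691

Kővári–Sós–Turán: let r_1, ..., r_49 be the row sums and z = Σ r_i the total number of 1s. Each pair of columns can share at most one row with both entries 1 (else a 2×2 all-ones block appears), so Σ_i C(r_i, 2) ≤ C(90, 2) = 4005. By convexity Σ_i C(r_i, 2) ≥ 49·C(z/49, 2) = z(z − 49)/(2·49), giving z² − 49z − 49·90·89 ≤ 0 and hence z ≤ (1/2)[49 + √(2401 + 4·392490)] = (1/2)[49 + √1572361] ≈ (1/2)(49 + 1253.9382) = 651.4691.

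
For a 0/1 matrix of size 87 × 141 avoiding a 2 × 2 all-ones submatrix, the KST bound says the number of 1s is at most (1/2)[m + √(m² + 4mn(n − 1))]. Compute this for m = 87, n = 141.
z(87, 141; 2, 2) ≤ (1/2)[87 + √(87² + 4·87·141·140)] = (1/2)[87 + √6877089] = 1354.7102

Kővári–Sós–Turán: let r_1, ..., r_87 be the row sums and z = Σ r_i the total number of 1s. Each pair of columns can share at most one row with both entries 1 (else a 2×2 all-ones block appears), so Σ_i C(r_i, 2) ≤ C(141, 2) = 9870. By convexity Σ_i C(r_i, 2) ≥ 87·C(z/87, 2) = z(z − 87)/(2·87), giving z² − 87z − 87·141·140 ≤ 0 and hence z ≤ (1/2)[87 + √(7569 + 4·1717380)] = (1/2)[87 + √6877089] ≈ (1/2)(87 + 2622.4204) = 1354.7102.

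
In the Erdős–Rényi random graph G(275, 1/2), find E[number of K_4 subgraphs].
E[# K_4] = C(275, 4) · (1/2)^C(4, 2) = 233132900 / 2^6 = 58283225/16 = 3642701.5625

For each 4-subset S of vertices (there are C(275, 4) = 233132900 such S), let X_S = 1 if S induces a K_4 (all C(4, 2) = 6 edges present). Then P(X_S = 1) = (1/2)^6 = 1/64. By linearity of expectation, E[# K_4] = C(275, 4) · (1/2)^6 = 233132900 / 64 = 58283225/16 = 3642701.5625.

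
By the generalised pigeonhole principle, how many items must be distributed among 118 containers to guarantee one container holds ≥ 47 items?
n = (47 − 1)·118 + 1 = 5429

By the generalised pigeonhole principle, to guarantee some box contains ≥ r objects we need more than (r − 1) · k objects total. Threshold: n = (r − 1) · k + 1. With r = 47 and k = 118: n = 46 · 118 + 1 = 5428 + 1 = 5429. For n = 5428 = 46 · 118, we can put exactly 46 objects in every box, avoiding 47 in any single one — so 5429 is tight.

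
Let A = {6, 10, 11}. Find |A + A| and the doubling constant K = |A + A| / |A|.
K = |A + A| / |A| = 6/3 = 2

Enumerate A + A = {a + b : a, b ∈ A}. With |A| = 3, there are |A|^2 = 9 ordered sum pairs; collecting distinct values, A + A = {12, 16, 17, 20, 21, 22}, so |A + A| = 6. Thus K = 6/3 = 2. For comparison, the minimum possible |A + A| over all 3-element sets is 2·3 − 1 = 5 (so min K = 5/3), attained only by arithmetic progressions.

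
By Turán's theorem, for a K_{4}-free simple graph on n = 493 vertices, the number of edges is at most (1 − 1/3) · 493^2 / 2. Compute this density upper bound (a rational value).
Turán density bound = (2/3) · 493^2/2 = 243049/3 ≈ 81016.3333

Turán's theorem: ex(n, K_{r+1}) is achieved by the complete r-partite Turán graph T(n, r) with parts as balanced as possible, and is at most (1 − 1/r) · n^2/2. For r = 3, n = 493: the density bound is (2/3) · 243049/2 = 243049/3 ≈ 81016.3333. The integer-valued extremum is e(T(493, 3)) = 81016, which is strictly less than the density bound 243049/3 since 3 ∤ 493 (the parts of T(493, 3) cannot all be equal).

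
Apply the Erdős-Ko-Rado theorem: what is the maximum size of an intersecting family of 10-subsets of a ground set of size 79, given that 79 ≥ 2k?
max |F| = C(78, 9) = 182364632450

Erdős-Ko-Rado (1961): when n ≥ 2k, max |F| = C(n−1, k−1). The bound is attained by the star {A : i ∈ A} for any fixed i ∈ [n]. Here C(79−1, 10−1) = C(78, 9) = 182364632450.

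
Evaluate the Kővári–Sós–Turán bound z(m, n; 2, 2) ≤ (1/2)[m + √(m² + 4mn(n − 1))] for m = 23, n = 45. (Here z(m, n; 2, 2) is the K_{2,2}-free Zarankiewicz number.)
z(23, 45; 2, 2) ≤ (1/2)[23 + √(23² + 4·23·45·44)] = (1/2)[23 + √182689] = 225.2107

Kővári–Sós–Turán: let r_1, ..., r_23 be the row sums and z = Σ r_i the total number of 1s. Each pair of columns can share at most one row with both entries 1 (else a 2×2 all-ones block appears), so Σ_i C(r_i, 2) ≤ C(45, 2) = 990. By convexity Σ_i C(r_i, 2) ≥ 23·C(z/23, 2) = z(z − 23)/(2·23), giving z² − 23z − 23·45·44 ≤ 0 and hence z ≤ (1/2)[23 + √(529 + 4·45540)] = (1/2)[23 + √182689] ≈ (1/2)(23 + 427.4213) = 225.2107.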